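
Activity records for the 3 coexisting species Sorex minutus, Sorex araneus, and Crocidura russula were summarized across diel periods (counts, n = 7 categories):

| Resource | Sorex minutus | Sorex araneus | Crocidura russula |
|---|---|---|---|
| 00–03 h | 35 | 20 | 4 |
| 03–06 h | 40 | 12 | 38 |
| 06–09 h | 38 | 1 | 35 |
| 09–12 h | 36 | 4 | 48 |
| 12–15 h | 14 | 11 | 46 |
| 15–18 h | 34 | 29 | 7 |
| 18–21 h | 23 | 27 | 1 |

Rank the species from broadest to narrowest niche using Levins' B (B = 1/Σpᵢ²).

Proportions for Sorex minutus (n=220): 35/220=0.1591, 40/220=0.1818, 38/220=0.1727, 36/220=0.1636, 14/220=0.0636, 34/220=0.1545, 23/220=0.1045
Proportions for Sorex araneus (n=104): 20/104=0.1923, 12/104=0.1154, 1/104=0.0096, 4/104=0.0385, 11/104=0.1058, 29/104=0.2788, 27/104=0.2596
Proportions for Crocidura russula (n=179): 4/179=0.0223, 38/179=0.2123, 35/179=0.1955, 48/179=0.2682, 46/179=0.2570, 7/179=0.0391, 1/179=0.0056
Σp_minuᵢ² = 0.1591² + 0.1818² + 0.1727² + 0.1636² + 0.0636² + 0.1545² + 0.1045² = 0.025313 + 0.033051 + 0.029825 + 0.026765 + 0.004045 + 0.023870 + 0.010920 = 0.153789
B_minu = 1 / 0.153789 = 6.5024
Σp_aranᵢ² = 0.1923² + 0.1154² + 0.0096² + 0.0385² + 0.1058² + 0.2788² + 0.2596² = 0.036979 + 0.013317 + 0.000092 + 0.001482 + 0.011194 + 0.077729 + 0.067392 = 0.208185
B_aran = 1 / 0.208185 = 4.8034
Σp_russᵢ² = 0.0223² + 0.2123² + 0.1955² + 0.2682² + 0.2570² + 0.0391² + 0.0056² = 0.000497 + 0.045071 + 0.038220 + 0.071931 + 0.066049 + 0.001529 + 0.000031 = 0.223328
B_russ = 1 / 0.223328 = 4.4777
Ranking by B (broadest → narrowest): Sorex minutus (6.50) > Sorex araneus (4.80) > Crocidura russula (4.48)

Sorex minutus > Sorex araneus > Crocidura russula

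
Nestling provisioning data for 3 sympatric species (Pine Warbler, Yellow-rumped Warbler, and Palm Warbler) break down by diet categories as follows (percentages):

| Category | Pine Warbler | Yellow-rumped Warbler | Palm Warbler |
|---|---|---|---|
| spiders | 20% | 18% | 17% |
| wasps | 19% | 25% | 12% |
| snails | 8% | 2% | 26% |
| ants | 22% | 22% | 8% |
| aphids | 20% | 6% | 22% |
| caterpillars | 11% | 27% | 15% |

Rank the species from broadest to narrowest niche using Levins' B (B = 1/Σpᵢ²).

Pine Warbler > Palm Warbler > Yellow-rumped Warbler

Convert percentages to proportions (divide by 100).
Σp_Pineᵢ² = 0.20² + 0.19² + 0.08² + 0.22² + 0.20² + 0.11² = 0.0400 + 0.0361 + 0.0064 + 0.0484 + 0.0400 + 0.0121 = 0.1830
B_Pine = 1 / 0.1830 = 5.4645
Σp_Yellᵢ² = 0.18² + 0.25² + 0.02² + 0.22² + 0.06² + 0.27² = 0.0324 + 0.0625 + 0.0004 + 0.0484 + 0.0036 + 0.0729 = 0.2202
B_Yell = 1 / 0.2202 = 4.5413
Σp_Palmᵢ² = 0.17² + 0.12² + 0.26² + 0.08² + 0.22² + 0.15² = 0.0289 + 0.0144 + 0.0676 + 0.0064 + 0.0484 + 0.0225 = 0.1882
B_Palm = 1 / 0.1882 = 5.3135
Ranking by B (broadest → narrowest): Pine Warbler (5.46) > Palm Warbler (5.31) > Yellow-rumped Warbler (4.54)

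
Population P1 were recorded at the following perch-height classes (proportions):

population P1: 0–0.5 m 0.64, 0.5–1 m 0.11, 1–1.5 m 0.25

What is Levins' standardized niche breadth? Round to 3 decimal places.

0.533

Σpᵢ² = 0.64² + 0.11² + 0.25² = 0.4096 + 0.0121 + 0.0625 = 0.4842
B = 1 / 0.4842 = 2.06526
Bₛ = (B − 1)/(n − 1) = (2.06526 − 1)/(3 − 1) = 1.06526/2 = 0.53263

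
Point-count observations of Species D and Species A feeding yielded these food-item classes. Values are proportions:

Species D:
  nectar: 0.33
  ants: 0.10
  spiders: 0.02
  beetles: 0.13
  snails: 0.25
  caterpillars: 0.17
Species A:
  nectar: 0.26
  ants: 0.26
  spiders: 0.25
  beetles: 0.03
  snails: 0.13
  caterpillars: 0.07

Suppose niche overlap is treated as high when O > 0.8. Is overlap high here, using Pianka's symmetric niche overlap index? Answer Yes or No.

Σ p₁ᵢp₂ᵢ = 0.0858 + 0.0260 + 0.0050 + 0.0039 + 0.0325 + 0.0119 = 0.1651
Σp_1ᵢ² = 0.33² + 0.10² + 0.02² + 0.13² + 0.25² + 0.17² = 0.1089 + 0.0100 + 0.0004 + 0.0169 + 0.0625 + 0.0289 = 0.2276
Σp_2ᵢ² = 0.26² + 0.26² + 0.25² + 0.03² + 0.13² + 0.07² = 0.0676 + 0.0676 + 0.0625 + 0.0009 + 0.0169 + 0.0049 = 0.2204
O = 0.1651 / √(0.2276 × 0.2204) = 0.1651 / 0.22397 = 0.7372
O = 0.7372 < 0.8 → No.

No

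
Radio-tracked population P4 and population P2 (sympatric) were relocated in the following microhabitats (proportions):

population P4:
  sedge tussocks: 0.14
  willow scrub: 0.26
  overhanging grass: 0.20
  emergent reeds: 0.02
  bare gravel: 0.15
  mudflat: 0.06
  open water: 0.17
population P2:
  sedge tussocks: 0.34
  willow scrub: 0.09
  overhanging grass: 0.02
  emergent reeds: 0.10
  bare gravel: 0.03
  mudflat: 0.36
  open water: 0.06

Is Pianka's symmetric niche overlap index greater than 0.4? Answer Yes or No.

Yes

Σ p₁ᵢp₂ᵢ = 0.0476 + 0.0234 + 0.0040 + 0.0020 + 0.0045 + 0.0216 + 0.0102 = 0.1133
Σp_1ᵢ² = 0.14² + 0.26² + 0.20² + 0.02² + 0.15² + 0.06² + 0.17² = 0.0196 + 0.0676 + 0.0400 + 0.0004 + 0.0225 + 0.0036 + 0.0289 = 0.1826
Σp_2ᵢ² = 0.34² + 0.09² + 0.02² + 0.10² + 0.03² + 0.36² + 0.06² = 0.1156 + 0.0081 + 0.0004 + 0.0100 + 0.0009 + 0.1296 + 0.0036 = 0.2682
O = 0.1133 / √(0.1826 × 0.2682) = 0.1133 / 0.22130 = 0.5120
O = 0.5120 > 0.4 → Yes.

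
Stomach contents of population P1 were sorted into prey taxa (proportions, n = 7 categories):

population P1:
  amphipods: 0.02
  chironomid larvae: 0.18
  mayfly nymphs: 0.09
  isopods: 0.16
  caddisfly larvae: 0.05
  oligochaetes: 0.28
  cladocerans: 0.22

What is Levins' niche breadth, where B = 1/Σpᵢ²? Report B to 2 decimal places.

Σpᵢ² = 0.02² + 0.18² + 0.09² + 0.16² + 0.05² + 0.28² + 0.22² = 0.0004 + 0.0324 + 0.0081 + 0.0256 + 0.0025 + 0.0784 + 0.0484 = 0.1958
B = 1 / 0.1958 = 5.1073

5.11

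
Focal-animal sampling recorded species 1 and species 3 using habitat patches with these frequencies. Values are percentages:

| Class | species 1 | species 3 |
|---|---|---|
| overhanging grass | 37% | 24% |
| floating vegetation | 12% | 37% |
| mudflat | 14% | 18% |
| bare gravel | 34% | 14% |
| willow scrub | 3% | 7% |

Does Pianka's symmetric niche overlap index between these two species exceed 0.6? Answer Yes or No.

Yes

Convert percentages to proportions (divide by 100).
Σ p₁ᵢp₂ᵢ = 0.0888 + 0.0444 + 0.0252 + 0.0476 + 0.0021 = 0.2081
Σp_1ᵢ² = 0.37² + 0.12² + 0.14² + 0.34² + 0.03² = 0.1369 + 0.0144 + 0.0196 + 0.1156 + 0.0009 = 0.2874
Σp_2ᵢ² = 0.24² + 0.37² + 0.18² + 0.14² + 0.07² = 0.0576 + 0.1369 + 0.0324 + 0.0196 + 0.0049 = 0.2514
O = 0.2081 / √(0.2874 × 0.2514) = 0.2081 / 0.26880 = 0.7742
O = 0.7742 > 0.6 → Yes.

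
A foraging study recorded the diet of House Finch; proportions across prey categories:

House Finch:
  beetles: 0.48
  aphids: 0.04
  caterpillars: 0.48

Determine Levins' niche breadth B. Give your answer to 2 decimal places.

2.16

Σpᵢ² = 0.48² + 0.04² + 0.48² = 0.2304 + 0.0016 + 0.2304 = 0.4624
B = 1 / 0.4624 = 2.1626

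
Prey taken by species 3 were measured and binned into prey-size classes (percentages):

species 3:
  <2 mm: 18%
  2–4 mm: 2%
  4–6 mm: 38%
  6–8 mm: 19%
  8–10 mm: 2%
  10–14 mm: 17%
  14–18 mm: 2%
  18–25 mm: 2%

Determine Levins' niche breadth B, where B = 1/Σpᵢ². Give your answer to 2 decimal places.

4.11

Convert percentages to proportions (divide by 100).
Σpᵢ² = 0.18² + 0.02² + 0.38² + 0.19² + 0.02² + 0.17² + 0.02² + 0.02² = 0.0324 + 0.0004 + 0.1444 + 0.0361 + 0.0004 + 0.0289 + 0.0004 + 0.0004 = 0.2434
B = 1 / 0.2434 = 4.1085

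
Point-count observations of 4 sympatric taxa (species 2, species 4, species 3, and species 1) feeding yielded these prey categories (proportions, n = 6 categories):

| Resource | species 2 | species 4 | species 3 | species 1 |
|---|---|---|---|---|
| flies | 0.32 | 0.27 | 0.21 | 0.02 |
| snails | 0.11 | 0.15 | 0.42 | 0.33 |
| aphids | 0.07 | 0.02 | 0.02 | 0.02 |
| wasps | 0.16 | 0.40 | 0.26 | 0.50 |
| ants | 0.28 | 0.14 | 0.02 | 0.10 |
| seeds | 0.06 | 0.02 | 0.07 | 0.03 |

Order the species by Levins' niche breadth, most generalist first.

Σp_2ᵢ² = 0.32² + 0.11² + 0.07² + 0.16² + 0.28² + 0.06² = 0.1024 + 0.0121 + 0.0049 + 0.0256 + 0.0784 + 0.0036 = 0.2270
B_2 = 1 / 0.2270 = 4.4053
Σp_4ᵢ² = 0.27² + 0.15² + 0.02² + 0.40² + 0.14² + 0.02² = 0.0729 + 0.0225 + 0.0004 + 0.1600 + 0.0196 + 0.0004 = 0.2758
B_4 = 1 / 0.2758 = 3.6258
Σp_3ᵢ² = 0.21² + 0.42² + 0.02² + 0.26² + 0.02² + 0.07² = 0.0441 + 0.1764 + 0.0004 + 0.0676 + 0.0004 + 0.0049 = 0.2938
B_3 = 1 / 0.2938 = 3.4037
Σp_1ᵢ² = 0.02² + 0.33² + 0.02² + 0.50² + 0.10² + 0.03² = 0.0004 + 0.1089 + 0.0004 + 0.2500 + 0.0100 + 0.0009 = 0.3706
B_1 = 1 / 0.3706 = 2.6983
Ranking by B (broadest → narrowest): species 2 (4.41) > species 4 (3.63) > species 3 (3.40) > species 1 (2.70)

species 2 > species 4 > species 3 > species 1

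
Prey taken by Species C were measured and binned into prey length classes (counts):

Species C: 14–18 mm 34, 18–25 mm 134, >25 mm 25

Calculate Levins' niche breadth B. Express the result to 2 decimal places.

Proportions for Species C (n=193): 34/193=0.1762, 134/193=0.6943, 25/193=0.1295
Σpᵢ² = 0.1762² + 0.6943² + 0.1295² = 0.031046 + 0.482052 + 0.016770 = 0.529868
B = 1 / 0.529868 = 1.8873

1.89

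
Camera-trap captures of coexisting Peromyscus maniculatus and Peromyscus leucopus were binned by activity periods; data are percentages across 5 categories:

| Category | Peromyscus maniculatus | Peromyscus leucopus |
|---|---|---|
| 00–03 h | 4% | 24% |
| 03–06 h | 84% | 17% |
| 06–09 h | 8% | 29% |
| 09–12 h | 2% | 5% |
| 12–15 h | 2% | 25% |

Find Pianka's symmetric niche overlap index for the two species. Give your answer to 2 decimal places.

0.44

Convert percentages to proportions (divide by 100).
Σ p₁ᵢp₂ᵢ = 0.0096 + 0.1428 + 0.0232 + 0.0010 + 0.0050 = 0.1816
Σp_1ᵢ² = 0.04² + 0.84² + 0.08² + 0.02² + 0.02² = 0.0016 + 0.7056 + 0.0064 + 0.0004 + 0.0004 = 0.7144
Σp_2ᵢ² = 0.24² + 0.17² + 0.29² + 0.05² + 0.25² = 0.0576 + 0.0289 + 0.0841 + 0.0025 + 0.0625 = 0.2356
O = 0.1816 / √(0.7144 × 0.2356) = 0.1816 / 0.41026 = 0.4426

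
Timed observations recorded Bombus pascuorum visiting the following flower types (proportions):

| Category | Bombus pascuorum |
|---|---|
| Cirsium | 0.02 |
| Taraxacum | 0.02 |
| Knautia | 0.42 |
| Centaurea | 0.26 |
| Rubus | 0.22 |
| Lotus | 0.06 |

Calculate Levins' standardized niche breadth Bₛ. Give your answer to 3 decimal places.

Σpᵢ² = 0.02² + 0.02² + 0.42² + 0.26² + 0.22² + 0.06² = 0.0004 + 0.0004 + 0.1764 + 0.0676 + 0.0484 + 0.0036 = 0.2968
B = 1 / 0.2968 = 3.36927
Bₛ = (B − 1)/(n − 1) = (3.36927 − 1)/(6 − 1) = 2.36927/5 = 0.47385

0.474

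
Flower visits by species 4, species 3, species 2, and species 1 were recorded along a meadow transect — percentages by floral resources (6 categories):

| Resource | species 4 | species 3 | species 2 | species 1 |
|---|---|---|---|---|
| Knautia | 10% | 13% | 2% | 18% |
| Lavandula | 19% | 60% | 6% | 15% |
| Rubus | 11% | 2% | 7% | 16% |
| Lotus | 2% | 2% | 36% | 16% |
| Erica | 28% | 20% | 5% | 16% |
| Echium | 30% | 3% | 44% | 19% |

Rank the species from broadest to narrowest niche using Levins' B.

species 1 > species 4 > species 2 > species 3

Convert percentages to proportions (divide by 100).
Σp_4ᵢ² = 0.10² + 0.19² + 0.11² + 0.02² + 0.28² + 0.30² = 0.0100 + 0.0361 + 0.0121 + 0.0004 + 0.0784 + 0.0900 = 0.2270
B_4 = 1 / 0.2270 = 4.4053
Σp_3ᵢ² = 0.13² + 0.60² + 0.02² + 0.02² + 0.20² + 0.03² = 0.0169 + 0.3600 + 0.0004 + 0.0004 + 0.0400 + 0.0009 = 0.4186
B_3 = 1 / 0.4186 = 2.3889
Σp_2ᵢ² = 0.02² + 0.06² + 0.07² + 0.36² + 0.05² + 0.44² = 0.0004 + 0.0036 + 0.0049 + 0.1296 + 0.0025 + 0.1936 = 0.3346
B_2 = 1 / 0.3346 = 2.9886
Σp_1ᵢ² = 0.18² + 0.15² + 0.16² + 0.16² + 0.16² + 0.19² = 0.0324 + 0.0225 + 0.0256 + 0.0256 + 0.0256 + 0.0361 = 0.1678
B_1 = 1 / 0.1678 = 5.9595
Ranking by B (broadest → narrowest): species 1 (5.96) > species 4 (4.41) > species 2 (2.99) > species 3 (2.39)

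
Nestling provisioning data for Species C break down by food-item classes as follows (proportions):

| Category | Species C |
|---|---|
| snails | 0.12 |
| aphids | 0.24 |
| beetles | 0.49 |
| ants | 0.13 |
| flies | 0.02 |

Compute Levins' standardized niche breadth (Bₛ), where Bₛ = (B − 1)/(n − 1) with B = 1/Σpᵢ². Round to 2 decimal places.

Σpᵢ² = 0.12² + 0.24² + 0.49² + 0.13² + 0.02² = 0.0144 + 0.0576 + 0.2401 + 0.0169 + 0.0004 = 0.3294
B = 1 / 0.3294 = 3.0358
Bₛ = (B − 1)/(n − 1) = (3.0358 − 1)/(5 − 1) = 2.0358/4 = 0.5090

0.51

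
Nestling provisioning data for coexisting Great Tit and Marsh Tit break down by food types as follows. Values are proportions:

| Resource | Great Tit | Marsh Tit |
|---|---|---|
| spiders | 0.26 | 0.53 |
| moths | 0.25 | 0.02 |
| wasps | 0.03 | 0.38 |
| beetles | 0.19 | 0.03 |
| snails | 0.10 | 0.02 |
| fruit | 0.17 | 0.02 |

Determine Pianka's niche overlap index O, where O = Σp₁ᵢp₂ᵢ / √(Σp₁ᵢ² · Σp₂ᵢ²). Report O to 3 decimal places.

Σ p₁ᵢp₂ᵢ = 0.1378 + 0.0050 + 0.0114 + 0.0057 + 0.0020 + 0.0034 = 0.1653
Σp_1ᵢ² = 0.26² + 0.25² + 0.03² + 0.19² + 0.10² + 0.17² = 0.0676 + 0.0625 + 0.0009 + 0.0361 + 0.0100 + 0.0289 = 0.2060
Σp_2ᵢ² = 0.53² + 0.02² + 0.38² + 0.03² + 0.02² + 0.02² = 0.2809 + 0.0004 + 0.1444 + 0.0009 + 0.0004 + 0.0004 = 0.4274
O = 0.1653 / √(0.2060 × 0.4274) = 0.1653 / 0.296723 = 0.55709

0.557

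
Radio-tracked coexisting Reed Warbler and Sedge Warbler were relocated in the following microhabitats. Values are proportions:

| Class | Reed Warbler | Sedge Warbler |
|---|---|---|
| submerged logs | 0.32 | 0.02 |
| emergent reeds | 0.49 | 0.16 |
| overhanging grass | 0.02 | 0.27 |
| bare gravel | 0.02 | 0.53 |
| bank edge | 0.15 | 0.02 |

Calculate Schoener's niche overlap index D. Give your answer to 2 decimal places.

0.24

Σ|p₁ᵢ − p₂ᵢ| = 0.30 + 0.33 + 0.25 + 0.51 + 0.13 = 1.52
D = 1 − ½ × 1.52 = 1 − 0.760 = 0.2400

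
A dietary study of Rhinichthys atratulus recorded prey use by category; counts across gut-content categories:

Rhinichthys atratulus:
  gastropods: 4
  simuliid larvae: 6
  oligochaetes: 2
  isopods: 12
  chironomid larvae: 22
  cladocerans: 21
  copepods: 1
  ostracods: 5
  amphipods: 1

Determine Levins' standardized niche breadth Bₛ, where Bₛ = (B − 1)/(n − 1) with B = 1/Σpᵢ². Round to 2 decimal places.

0.47

Proportions for Rhinichthys atratulus (n=74): 4/74=0.0541, 6/74=0.0811, 2/74=0.0270, 12/74=0.1622, 22/74=0.2973, 21/74=0.2838, 1/74=0.0135, 5/74=0.0676, 1/74=0.0135
Σpᵢ² = 0.0541² + 0.0811² + 0.0270² + 0.1622² + 0.2973² + 0.2838² + 0.0135² + 0.0676² + 0.0135² = 0.002927 + 0.006577 + 0.000729 + 0.026309 + 0.088387 + 0.080542 + 0.000182 + 0.004570 + 0.000182 = 0.210405
B = 1 / 0.210405 = 4.7527
Bₛ = (B − 1)/(n − 1) = (4.7527 − 1)/(9 − 1) = 3.7527/8 = 0.4691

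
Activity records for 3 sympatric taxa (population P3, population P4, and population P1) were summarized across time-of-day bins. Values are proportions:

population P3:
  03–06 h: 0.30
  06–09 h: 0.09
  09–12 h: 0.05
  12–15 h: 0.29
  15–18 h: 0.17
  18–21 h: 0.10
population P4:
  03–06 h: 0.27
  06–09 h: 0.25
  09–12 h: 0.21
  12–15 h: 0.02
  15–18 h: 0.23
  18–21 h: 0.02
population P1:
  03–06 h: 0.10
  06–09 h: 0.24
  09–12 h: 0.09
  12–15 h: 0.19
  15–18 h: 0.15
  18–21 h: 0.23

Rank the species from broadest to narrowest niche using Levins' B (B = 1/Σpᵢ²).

Σp_P3ᵢ² = 0.30² + 0.09² + 0.05² + 0.29² + 0.17² + 0.10² = 0.0900 + 0.0081 + 0.0025 + 0.0841 + 0.0289 + 0.0100 = 0.2236
B_P3 = 1 / 0.2236 = 4.4723
Σp_P4ᵢ² = 0.27² + 0.25² + 0.21² + 0.02² + 0.23² + 0.02² = 0.0729 + 0.0625 + 0.0441 + 0.0004 + 0.0529 + 0.0004 = 0.2332
B_P4 = 1 / 0.2332 = 4.2882
Σp_P1ᵢ² = 0.10² + 0.24² + 0.09² + 0.19² + 0.15² + 0.23² = 0.0100 + 0.0576 + 0.0081 + 0.0361 + 0.0225 + 0.0529 = 0.1872
B_P1 = 1 / 0.1872 = 5.3419
Ranking by B (broadest → narrowest): population P1 (5.34) > population P3 (4.47) > population P4 (4.29)

population P1 > population P3 > population P4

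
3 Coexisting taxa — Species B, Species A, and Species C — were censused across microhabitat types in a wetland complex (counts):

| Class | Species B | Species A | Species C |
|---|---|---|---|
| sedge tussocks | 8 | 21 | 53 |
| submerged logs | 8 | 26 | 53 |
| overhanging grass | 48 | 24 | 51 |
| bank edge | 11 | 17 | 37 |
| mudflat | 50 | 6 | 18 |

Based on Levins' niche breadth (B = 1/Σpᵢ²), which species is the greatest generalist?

Proportions for Species B (n=125): 8/125=0.0640, 8/125=0.0640, 48/125=0.3840, 11/125=0.0880, 50/125=0.4000
Proportions for Species A (n=94): 21/94=0.2234, 26/94=0.2766, 24/94=0.2553, 17/94=0.1809, 6/94=0.0638
Proportions for Species C (n=212): 53/212=0.2500, 53/212=0.2500, 51/212=0.2406, 37/212=0.1745, 18/212=0.0849
Σp_Bᵢ² = 0.0640² + 0.0640² + 0.3840² + 0.0880² + 0.4000² = 0.004096 + 0.004096 + 0.147456 + 0.007744 + 0.160000 = 0.323392
B_B = 1 / 0.323392 = 3.0922
Σp_Aᵢ² = 0.2234² + 0.2766² + 0.2553² + 0.1809² + 0.0638² = 0.049908 + 0.076508 + 0.065178 + 0.032725 + 0.004070 = 0.228389
B_A = 1 / 0.228389 = 4.3785
Σp_Cᵢ² = 0.2500² + 0.2500² + 0.2406² + 0.1745² + 0.0849² = 0.062500 + 0.062500 + 0.057888 + 0.030450 + 0.007208 = 0.220546
B_C = 1 / 0.220546 = 4.5342
Highest B → broadest niche (most generalist): Species C (B = 4.53).

Species C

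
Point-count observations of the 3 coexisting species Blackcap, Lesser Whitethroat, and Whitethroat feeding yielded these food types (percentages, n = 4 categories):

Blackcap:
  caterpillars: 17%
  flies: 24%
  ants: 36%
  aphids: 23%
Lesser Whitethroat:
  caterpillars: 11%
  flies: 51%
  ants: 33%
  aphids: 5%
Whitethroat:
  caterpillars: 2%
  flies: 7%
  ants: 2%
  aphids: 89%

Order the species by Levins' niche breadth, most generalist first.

Convert percentages to proportions (divide by 100).
Σp_Blacᵢ² = 0.17² + 0.24² + 0.36² + 0.23² = 0.0289 + 0.0576 + 0.1296 + 0.0529 = 0.2690
B_Blac = 1 / 0.2690 = 3.7175
Σp_Lessᵢ² = 0.11² + 0.51² + 0.33² + 0.05² = 0.0121 + 0.2601 + 0.1089 + 0.0025 = 0.3836
B_Less = 1 / 0.3836 = 2.6069
Σp_Whitᵢ² = 0.02² + 0.07² + 0.02² + 0.89² = 0.0004 + 0.0049 + 0.0004 + 0.7921 = 0.7978
B_Whit = 1 / 0.7978 = 1.2534
Ranking by B (broadest → narrowest): Blackcap (3.72) > Lesser Whitethroat (2.61) > Whitethroat (1.25)

Blackcap > Lesser Whitethroat > Whitethroat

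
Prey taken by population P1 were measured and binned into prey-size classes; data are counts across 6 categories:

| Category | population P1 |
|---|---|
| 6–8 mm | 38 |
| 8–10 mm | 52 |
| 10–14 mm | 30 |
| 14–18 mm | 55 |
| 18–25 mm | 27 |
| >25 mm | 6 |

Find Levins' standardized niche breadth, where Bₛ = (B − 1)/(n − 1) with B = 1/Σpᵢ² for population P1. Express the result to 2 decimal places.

0.78

Proportions for population P1 (n=208): 38/208=0.1827, 52/208=0.2500, 30/208=0.1442, 55/208=0.2644, 27/208=0.1298, 6/208=0.0288
Σpᵢ² = 0.1827² + 0.2500² + 0.1442² + 0.2644² + 0.1298² + 0.0288² = 0.033379 + 0.062500 + 0.020794 + 0.069907 + 0.016848 + 0.000829 = 0.204257
B = 1 / 0.204257 = 4.8958
Bₛ = (B − 1)/(n − 1) = (4.8958 − 1)/(6 − 1) = 3.8958/5 = 0.7792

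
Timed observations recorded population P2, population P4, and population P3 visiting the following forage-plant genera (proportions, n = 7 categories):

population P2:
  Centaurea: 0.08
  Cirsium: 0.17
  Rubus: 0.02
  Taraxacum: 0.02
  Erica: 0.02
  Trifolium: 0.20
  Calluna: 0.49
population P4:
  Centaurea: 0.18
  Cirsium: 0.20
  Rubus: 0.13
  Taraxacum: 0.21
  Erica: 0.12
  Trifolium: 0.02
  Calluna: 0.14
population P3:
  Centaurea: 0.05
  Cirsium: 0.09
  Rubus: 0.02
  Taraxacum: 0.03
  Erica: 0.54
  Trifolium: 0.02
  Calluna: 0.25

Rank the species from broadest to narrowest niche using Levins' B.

population P4 > population P2 > population P3

Σp_P2ᵢ² = 0.08² + 0.17² + 0.02² + 0.02² + 0.02² + 0.20² + 0.49² = 0.0064 + 0.0289 + 0.0004 + 0.0004 + 0.0004 + 0.0400 + 0.2401 = 0.3166
B_P2 = 1 / 0.3166 = 3.1586
Σp_P4ᵢ² = 0.18² + 0.20² + 0.13² + 0.21² + 0.12² + 0.02² + 0.14² = 0.0324 + 0.0400 + 0.0169 + 0.0441 + 0.0144 + 0.0004 + 0.0196 = 0.1678
B_P4 = 1 / 0.1678 = 5.9595
Σp_P3ᵢ² = 0.05² + 0.09² + 0.02² + 0.03² + 0.54² + 0.02² + 0.25² = 0.0025 + 0.0081 + 0.0004 + 0.0009 + 0.2916 + 0.0004 + 0.0625 = 0.3664
B_P3 = 1 / 0.3664 = 2.7293
Ranking by B (broadest → narrowest): population P4 (5.96) > population P2 (3.16) > population P3 (2.73)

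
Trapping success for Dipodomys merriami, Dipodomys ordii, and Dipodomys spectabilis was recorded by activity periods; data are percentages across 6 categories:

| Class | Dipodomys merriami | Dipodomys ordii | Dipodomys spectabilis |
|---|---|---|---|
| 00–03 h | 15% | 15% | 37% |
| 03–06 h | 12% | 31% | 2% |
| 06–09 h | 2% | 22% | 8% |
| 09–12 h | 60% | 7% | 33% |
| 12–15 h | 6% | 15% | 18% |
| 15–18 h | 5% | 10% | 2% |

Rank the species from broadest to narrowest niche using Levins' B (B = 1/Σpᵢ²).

Dipodomys ordii > Dipodomys spectabilis > Dipodomys merriami

Convert percentages to proportions (divide by 100).
Σp_merrᵢ² = 0.15² + 0.12² + 0.02² + 0.60² + 0.06² + 0.05² = 0.0225 + 0.0144 + 0.0004 + 0.3600 + 0.0036 + 0.0025 = 0.4034
B_merr = 1 / 0.4034 = 2.4789
Σp_ordiᵢ² = 0.15² + 0.31² + 0.22² + 0.07² + 0.15² + 0.10² = 0.0225 + 0.0961 + 0.0484 + 0.0049 + 0.0225 + 0.0100 = 0.2044
B_ordi = 1 / 0.2044 = 4.8924
Σp_specᵢ² = 0.37² + 0.02² + 0.08² + 0.33² + 0.18² + 0.02² = 0.1369 + 0.0004 + 0.0064 + 0.1089 + 0.0324 + 0.0004 = 0.2854
B_spec = 1 / 0.2854 = 3.5039
Ranking by B (broadest → narrowest): Dipodomys ordii (4.89) > Dipodomys spectabilis (3.50) > Dipodomys merriami (2.48)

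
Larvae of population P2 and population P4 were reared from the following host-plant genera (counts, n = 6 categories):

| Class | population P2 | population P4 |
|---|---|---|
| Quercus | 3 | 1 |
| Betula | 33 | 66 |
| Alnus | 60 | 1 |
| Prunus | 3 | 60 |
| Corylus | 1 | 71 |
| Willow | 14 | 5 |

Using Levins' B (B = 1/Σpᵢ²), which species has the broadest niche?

population P4

Proportions for population P2 (n=114): 3/114=0.0263, 33/114=0.2895, 60/114=0.5263, 3/114=0.0263, 1/114=0.0088, 14/114=0.1228
Proportions for population P4 (n=204): 1/204=0.0049, 66/204=0.3235, 1/204=0.0049, 60/204=0.2941, 71/204=0.3480, 5/204=0.0245
Σp_P2ᵢ² = 0.0263² + 0.2895² + 0.5263² + 0.0263² + 0.0088² + 0.1228² = 0.000692 + 0.083810 + 0.276992 + 0.000692 + 0.000077 + 0.015080 = 0.377343
B_P2 = 1 / 0.377343 = 2.6501
Σp_P4ᵢ² = 0.0049² + 0.3235² + 0.0049² + 0.2941² + 0.3480² + 0.0245² = 0.000024 + 0.104652 + 0.000024 + 0.086495 + 0.121104 + 0.000600 = 0.312899
B_P4 = 1 / 0.312899 = 3.1959
Highest B → broadest niche (most generalist): population P4 (B = 3.20).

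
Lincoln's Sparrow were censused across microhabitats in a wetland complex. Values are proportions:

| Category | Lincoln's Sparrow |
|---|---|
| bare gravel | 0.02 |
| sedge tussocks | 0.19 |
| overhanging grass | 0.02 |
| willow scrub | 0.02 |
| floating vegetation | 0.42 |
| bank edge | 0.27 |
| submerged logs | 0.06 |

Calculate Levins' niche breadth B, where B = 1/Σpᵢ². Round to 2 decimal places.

Σpᵢ² = 0.02² + 0.19² + 0.02² + 0.02² + 0.42² + 0.27² + 0.06² = 0.0004 + 0.0361 + 0.0004 + 0.0004 + 0.1764 + 0.0729 + 0.0036 = 0.2902
B = 1 / 0.2902 = 3.4459

3.45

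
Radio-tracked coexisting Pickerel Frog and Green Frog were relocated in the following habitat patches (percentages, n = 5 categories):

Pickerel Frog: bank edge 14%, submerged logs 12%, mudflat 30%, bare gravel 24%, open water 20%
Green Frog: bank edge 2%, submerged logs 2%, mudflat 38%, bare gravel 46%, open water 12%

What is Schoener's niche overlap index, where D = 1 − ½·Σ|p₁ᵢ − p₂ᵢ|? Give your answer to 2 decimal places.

0.70

Convert percentages to proportions (divide by 100).
Σ|p₁ᵢ − p₂ᵢ| = 0.12 + 0.10 + 0.08 + 0.22 + 0.08 = 0.60
D = 1 − ½ × 0.60 = 1 − 0.300 = 0.7000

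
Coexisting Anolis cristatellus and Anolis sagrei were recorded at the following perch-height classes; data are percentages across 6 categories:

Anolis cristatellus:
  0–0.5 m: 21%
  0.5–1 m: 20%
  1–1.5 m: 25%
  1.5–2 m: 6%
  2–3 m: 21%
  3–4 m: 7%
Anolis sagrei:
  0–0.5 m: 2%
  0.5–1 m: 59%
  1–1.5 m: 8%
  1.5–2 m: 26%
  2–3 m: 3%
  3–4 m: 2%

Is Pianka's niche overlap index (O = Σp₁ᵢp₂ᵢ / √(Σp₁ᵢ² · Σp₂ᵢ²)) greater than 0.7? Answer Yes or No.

No

Convert percentages to proportions (divide by 100).
Σ p₁ᵢp₂ᵢ = 0.0042 + 0.1180 + 0.0200 + 0.0156 + 0.0063 + 0.0014 = 0.1655
Σp_1ᵢ² = 0.21² + 0.20² + 0.25² + 0.06² + 0.21² + 0.07² = 0.0441 + 0.0400 + 0.0625 + 0.0036 + 0.0441 + 0.0049 = 0.1992
Σp_2ᵢ² = 0.02² + 0.59² + 0.08² + 0.26² + 0.03² + 0.02² = 0.0004 + 0.3481 + 0.0064 + 0.0676 + 0.0009 + 0.0004 = 0.4238
O = 0.1655 / √(0.1992 × 0.4238) = 0.1655 / 0.29055 = 0.5696
O = 0.5696 < 0.7 → No.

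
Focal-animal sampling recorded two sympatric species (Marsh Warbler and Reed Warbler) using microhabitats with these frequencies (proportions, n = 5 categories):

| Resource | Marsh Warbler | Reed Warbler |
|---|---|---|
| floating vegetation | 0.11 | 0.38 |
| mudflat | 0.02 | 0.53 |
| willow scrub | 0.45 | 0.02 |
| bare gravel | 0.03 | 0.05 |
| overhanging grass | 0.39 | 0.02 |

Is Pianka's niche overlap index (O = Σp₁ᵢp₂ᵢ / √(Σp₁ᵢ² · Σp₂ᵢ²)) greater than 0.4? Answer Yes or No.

No

Σ p₁ᵢp₂ᵢ = 0.0418 + 0.0106 + 0.0090 + 0.0015 + 0.0078 = 0.0707
Σp_1ᵢ² = 0.11² + 0.02² + 0.45² + 0.03² + 0.39² = 0.0121 + 0.0004 + 0.2025 + 0.0009 + 0.1521 = 0.3680
Σp_2ᵢ² = 0.38² + 0.53² + 0.02² + 0.05² + 0.02² = 0.1444 + 0.2809 + 0.0004 + 0.0025 + 0.0004 = 0.4286
O = 0.0707 / √(0.3680 × 0.4286) = 0.0707 / 0.39715 = 0.1780
O = 0.1780 < 0.4 → No.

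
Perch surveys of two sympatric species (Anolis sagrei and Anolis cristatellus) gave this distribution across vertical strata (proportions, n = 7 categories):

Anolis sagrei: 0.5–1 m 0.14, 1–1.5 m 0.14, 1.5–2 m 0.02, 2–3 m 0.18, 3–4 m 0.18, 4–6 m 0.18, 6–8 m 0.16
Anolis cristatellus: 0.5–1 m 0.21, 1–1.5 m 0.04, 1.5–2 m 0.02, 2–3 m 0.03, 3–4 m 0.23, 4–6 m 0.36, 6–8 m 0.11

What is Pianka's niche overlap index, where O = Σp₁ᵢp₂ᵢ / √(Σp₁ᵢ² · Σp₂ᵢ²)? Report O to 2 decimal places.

0.83

Σ p₁ᵢp₂ᵢ = 0.0294 + 0.0056 + 0.0004 + 0.0054 + 0.0414 + 0.0648 + 0.0176 = 0.1646
Σp_1ᵢ² = 0.14² + 0.14² + 0.02² + 0.18² + 0.18² + 0.18² + 0.16² = 0.0196 + 0.0196 + 0.0004 + 0.0324 + 0.0324 + 0.0324 + 0.0256 = 0.1624
Σp_2ᵢ² = 0.21² + 0.04² + 0.02² + 0.03² + 0.23² + 0.36² + 0.11² = 0.0441 + 0.0016 + 0.0004 + 0.0009 + 0.0529 + 0.1296 + 0.0121 = 0.2416
O = 0.1646 / √(0.1624 × 0.2416) = 0.1646 / 0.19808 = 0.8310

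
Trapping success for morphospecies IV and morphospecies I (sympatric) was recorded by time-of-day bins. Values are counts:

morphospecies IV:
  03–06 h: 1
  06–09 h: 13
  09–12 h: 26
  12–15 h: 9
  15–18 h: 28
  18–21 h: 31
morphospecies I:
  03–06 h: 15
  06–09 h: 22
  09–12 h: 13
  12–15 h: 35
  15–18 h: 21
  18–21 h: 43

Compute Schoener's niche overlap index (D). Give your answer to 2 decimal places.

0.73

Proportions for morphospecies IV (n=108): 1/108=0.0093, 13/108=0.1204, 26/108=0.2407, 9/108=0.0833, 28/108=0.2593, 31/108=0.2870
Proportions for morphospecies I (n=149): 15/149=0.1007, 22/149=0.1477, 13/149=0.0872, 35/149=0.2349, 21/149=0.1409, 43/149=0.2886
Σ|p₁ᵢ − p₂ᵢ| = 0.0914 + 0.0273 + 0.1535 + 0.1516 + 0.1184 + 0.0016 = 0.5438
D = 1 − ½ × 0.5438 = 1 − 0.27190 = 0.72810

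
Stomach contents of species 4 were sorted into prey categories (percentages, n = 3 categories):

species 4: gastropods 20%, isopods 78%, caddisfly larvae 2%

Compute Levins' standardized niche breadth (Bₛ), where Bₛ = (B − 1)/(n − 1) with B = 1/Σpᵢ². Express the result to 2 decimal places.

Convert percentages to proportions (divide by 100).
Σpᵢ² = 0.20² + 0.78² + 0.02² = 0.0400 + 0.6084 + 0.0004 = 0.6488
B = 1 / 0.6488 = 1.5413
Bₛ = (B − 1)/(n − 1) = (1.5413 − 1)/(3 − 1) = 0.5413/2 = 0.2707

0.27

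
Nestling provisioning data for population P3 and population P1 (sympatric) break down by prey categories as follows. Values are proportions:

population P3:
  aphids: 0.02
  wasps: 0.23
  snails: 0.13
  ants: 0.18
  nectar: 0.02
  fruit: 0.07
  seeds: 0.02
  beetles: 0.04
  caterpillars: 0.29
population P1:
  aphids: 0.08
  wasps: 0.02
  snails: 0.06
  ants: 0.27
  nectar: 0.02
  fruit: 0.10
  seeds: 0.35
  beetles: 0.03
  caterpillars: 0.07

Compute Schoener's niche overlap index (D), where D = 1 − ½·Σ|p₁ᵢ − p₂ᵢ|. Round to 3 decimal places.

Σ|p₁ᵢ − p₂ᵢ| = 0.06 + 0.21 + 0.07 + 0.09 + 0.00 + 0.03 + 0.33 + 0.01 + 0.22 = 1.02
D = 1 − ½ × 1.02 = 1 − 0.510 = 0.49000

0.490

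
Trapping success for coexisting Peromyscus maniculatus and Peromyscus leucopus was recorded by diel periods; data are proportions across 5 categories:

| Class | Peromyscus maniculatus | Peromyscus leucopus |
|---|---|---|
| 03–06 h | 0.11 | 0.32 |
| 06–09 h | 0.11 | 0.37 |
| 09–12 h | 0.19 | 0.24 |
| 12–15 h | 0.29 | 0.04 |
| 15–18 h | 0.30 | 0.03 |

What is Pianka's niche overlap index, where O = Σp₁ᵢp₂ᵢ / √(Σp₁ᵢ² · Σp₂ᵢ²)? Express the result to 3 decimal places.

0.536

Σ p₁ᵢp₂ᵢ = 0.0352 + 0.0407 + 0.0456 + 0.0116 + 0.0090 = 0.1421
Σp_1ᵢ² = 0.11² + 0.11² + 0.19² + 0.29² + 0.30² = 0.0121 + 0.0121 + 0.0361 + 0.0841 + 0.0900 = 0.2344
Σp_2ᵢ² = 0.32² + 0.37² + 0.24² + 0.04² + 0.03² = 0.1024 + 0.1369 + 0.0576 + 0.0016 + 0.0009 = 0.2994
O = 0.1421 / √(0.2344 × 0.2994) = 0.1421 / 0.264914 = 0.53640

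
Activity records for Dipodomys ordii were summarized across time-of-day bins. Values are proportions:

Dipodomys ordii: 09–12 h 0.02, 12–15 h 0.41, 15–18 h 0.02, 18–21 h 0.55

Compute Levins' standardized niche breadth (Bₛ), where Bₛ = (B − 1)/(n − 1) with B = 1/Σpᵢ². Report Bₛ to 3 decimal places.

Σpᵢ² = 0.02² + 0.41² + 0.02² + 0.55² = 0.0004 + 0.1681 + 0.0004 + 0.3025 = 0.4714
B = 1 / 0.4714 = 2.12134
Bₛ = (B − 1)/(n − 1) = (2.12134 − 1)/(4 − 1) = 1.12134/3 = 0.37378

0.374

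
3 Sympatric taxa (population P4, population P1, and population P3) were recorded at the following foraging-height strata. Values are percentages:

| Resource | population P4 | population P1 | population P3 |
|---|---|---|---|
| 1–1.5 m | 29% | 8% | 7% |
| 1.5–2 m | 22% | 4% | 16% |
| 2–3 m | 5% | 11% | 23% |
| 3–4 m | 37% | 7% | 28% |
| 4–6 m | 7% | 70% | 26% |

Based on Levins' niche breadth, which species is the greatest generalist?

population P3

Convert percentages to proportions (divide by 100).
Σp_P4ᵢ² = 0.29² + 0.22² + 0.05² + 0.37² + 0.07² = 0.0841 + 0.0484 + 0.0025 + 0.1369 + 0.0049 = 0.2768
B_P4 = 1 / 0.2768 = 3.6127
Σp_P1ᵢ² = 0.08² + 0.04² + 0.11² + 0.07² + 0.70² = 0.0064 + 0.0016 + 0.0121 + 0.0049 + 0.4900 = 0.5150
B_P1 = 1 / 0.5150 = 1.9417
Σp_P3ᵢ² = 0.07² + 0.16² + 0.23² + 0.28² + 0.26² = 0.0049 + 0.0256 + 0.0529 + 0.0784 + 0.0676 = 0.2294
B_P3 = 1 / 0.2294 = 4.3592
Highest B → broadest niche (most generalist): population P3 (B = 4.36).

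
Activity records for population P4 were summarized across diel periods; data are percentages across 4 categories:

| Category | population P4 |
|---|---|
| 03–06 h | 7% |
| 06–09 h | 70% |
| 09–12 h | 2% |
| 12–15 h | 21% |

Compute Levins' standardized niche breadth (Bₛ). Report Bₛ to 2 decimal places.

0.28

Convert percentages to proportions (divide by 100).
Σpᵢ² = 0.07² + 0.70² + 0.02² + 0.21² = 0.0049 + 0.4900 + 0.0004 + 0.0441 = 0.5394
B = 1 / 0.5394 = 1.8539
Bₛ = (B − 1)/(n − 1) = (1.8539 − 1)/(4 − 1) = 0.8539/3 = 0.2846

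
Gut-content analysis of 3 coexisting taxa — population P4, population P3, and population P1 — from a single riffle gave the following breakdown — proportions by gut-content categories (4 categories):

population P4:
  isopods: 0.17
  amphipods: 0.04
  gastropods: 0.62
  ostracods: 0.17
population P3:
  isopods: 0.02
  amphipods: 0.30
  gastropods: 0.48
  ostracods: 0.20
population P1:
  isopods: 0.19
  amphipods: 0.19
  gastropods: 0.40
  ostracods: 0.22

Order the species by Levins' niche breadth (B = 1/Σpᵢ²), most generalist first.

population P1 > population P3 > population P4

Σp_P4ᵢ² = 0.17² + 0.04² + 0.62² + 0.17² = 0.0289 + 0.0016 + 0.3844 + 0.0289 = 0.4438
B_P4 = 1 / 0.4438 = 2.2533
Σp_P3ᵢ² = 0.02² + 0.30² + 0.48² + 0.20² = 0.0004 + 0.0900 + 0.2304 + 0.0400 = 0.3608
B_P3 = 1 / 0.3608 = 2.7716
Σp_P1ᵢ² = 0.19² + 0.19² + 0.40² + 0.22² = 0.0361 + 0.0361 + 0.1600 + 0.0484 = 0.2806
B_P1 = 1 / 0.2806 = 3.5638
Ranking by B (broadest → narrowest): population P1 (3.56) > population P3 (2.77) > population P4 (2.25)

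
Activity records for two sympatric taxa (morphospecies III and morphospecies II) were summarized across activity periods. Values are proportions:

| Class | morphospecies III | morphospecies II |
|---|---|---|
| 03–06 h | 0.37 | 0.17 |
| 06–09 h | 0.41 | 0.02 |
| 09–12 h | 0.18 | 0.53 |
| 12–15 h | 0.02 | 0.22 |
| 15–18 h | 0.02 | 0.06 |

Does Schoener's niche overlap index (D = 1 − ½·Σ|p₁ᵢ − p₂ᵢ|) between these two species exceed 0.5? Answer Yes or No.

No

Σ|p₁ᵢ − p₂ᵢ| = 0.20 + 0.39 + 0.35 + 0.20 + 0.04 = 1.18
D = 1 − ½ × 1.18 = 1 − 0.590 = 0.4100
D = 0.4100 < 0.5 → No.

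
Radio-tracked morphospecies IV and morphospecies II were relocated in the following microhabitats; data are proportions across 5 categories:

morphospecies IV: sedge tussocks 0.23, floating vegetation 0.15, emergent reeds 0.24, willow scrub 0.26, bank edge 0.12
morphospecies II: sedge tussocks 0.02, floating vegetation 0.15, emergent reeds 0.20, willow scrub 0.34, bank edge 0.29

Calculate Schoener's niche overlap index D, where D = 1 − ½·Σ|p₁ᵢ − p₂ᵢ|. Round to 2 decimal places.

0.75

Σ|p₁ᵢ − p₂ᵢ| = 0.21 + 0.00 + 0.04 + 0.08 + 0.17 = 0.50
D = 1 − ½ × 0.50 = 1 − 0.250 = 0.7500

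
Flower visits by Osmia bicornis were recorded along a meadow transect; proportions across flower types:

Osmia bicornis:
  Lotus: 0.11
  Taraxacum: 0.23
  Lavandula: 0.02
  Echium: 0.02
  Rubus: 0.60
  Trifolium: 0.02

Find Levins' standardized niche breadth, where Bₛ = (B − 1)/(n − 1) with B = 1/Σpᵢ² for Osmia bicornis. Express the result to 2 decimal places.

Σpᵢ² = 0.11² + 0.23² + 0.02² + 0.02² + 0.60² + 0.02² = 0.0121 + 0.0529 + 0.0004 + 0.0004 + 0.3600 + 0.0004 = 0.4262
B = 1 / 0.4262 = 2.3463
Bₛ = (B − 1)/(n − 1) = (2.3463 − 1)/(6 − 1) = 1.3463/5 = 0.2693

0.27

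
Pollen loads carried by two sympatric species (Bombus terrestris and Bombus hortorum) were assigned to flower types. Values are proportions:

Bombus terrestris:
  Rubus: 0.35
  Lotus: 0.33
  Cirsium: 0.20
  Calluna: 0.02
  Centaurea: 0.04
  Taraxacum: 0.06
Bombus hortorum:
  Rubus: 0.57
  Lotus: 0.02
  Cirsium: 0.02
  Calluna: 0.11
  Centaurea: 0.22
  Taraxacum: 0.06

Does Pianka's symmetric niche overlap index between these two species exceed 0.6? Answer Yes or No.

Σ p₁ᵢp₂ᵢ = 0.1995 + 0.0066 + 0.0040 + 0.0022 + 0.0088 + 0.0036 = 0.2247
Σp_1ᵢ² = 0.35² + 0.33² + 0.20² + 0.02² + 0.04² + 0.06² = 0.1225 + 0.1089 + 0.0400 + 0.0004 + 0.0016 + 0.0036 = 0.2770
Σp_2ᵢ² = 0.57² + 0.02² + 0.02² + 0.11² + 0.22² + 0.06² = 0.3249 + 0.0004 + 0.0004 + 0.0121 + 0.0484 + 0.0036 = 0.3898
O = 0.2247 / √(0.2770 × 0.3898) = 0.2247 / 0.32859 = 0.6838
O = 0.6838 > 0.6 → Yes.

Yes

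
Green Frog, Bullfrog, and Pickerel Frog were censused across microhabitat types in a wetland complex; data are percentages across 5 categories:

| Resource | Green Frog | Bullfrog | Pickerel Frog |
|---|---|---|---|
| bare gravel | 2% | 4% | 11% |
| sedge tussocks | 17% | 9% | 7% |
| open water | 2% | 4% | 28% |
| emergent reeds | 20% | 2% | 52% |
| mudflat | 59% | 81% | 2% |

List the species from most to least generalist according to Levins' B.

Pickerel Frog > Green Frog > Bullfrog

Convert percentages to proportions (divide by 100).
Σp_Greeᵢ² = 0.02² + 0.17² + 0.02² + 0.20² + 0.59² = 0.0004 + 0.0289 + 0.0004 + 0.0400 + 0.3481 = 0.4178
B_Gree = 1 / 0.4178 = 2.3935
Σp_Bullᵢ² = 0.04² + 0.09² + 0.04² + 0.02² + 0.81² = 0.0016 + 0.0081 + 0.0016 + 0.0004 + 0.6561 = 0.6678
B_Bull = 1 / 0.6678 = 1.4975
Σp_Pickᵢ² = 0.11² + 0.07² + 0.28² + 0.52² + 0.02² = 0.0121 + 0.0049 + 0.0784 + 0.2704 + 0.0004 = 0.3662
B_Pick = 1 / 0.3662 = 2.7307
Ranking by B (broadest → narrowest): Pickerel Frog (2.73) > Green Frog (2.39) > Bullfrog (1.50)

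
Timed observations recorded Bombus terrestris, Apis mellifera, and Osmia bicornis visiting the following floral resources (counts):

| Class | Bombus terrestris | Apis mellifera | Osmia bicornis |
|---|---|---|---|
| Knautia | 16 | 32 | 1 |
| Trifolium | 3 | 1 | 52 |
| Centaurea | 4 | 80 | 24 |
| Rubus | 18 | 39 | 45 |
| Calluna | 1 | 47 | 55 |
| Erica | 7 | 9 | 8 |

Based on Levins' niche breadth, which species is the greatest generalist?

Osmia bicornis

Proportions for Bombus terrestris (n=49): 16/49=0.3265, 3/49=0.0612, 4/49=0.0816, 18/49=0.3673, 1/49=0.0204, 7/49=0.1429
Proportions for Apis mellifera (n=208): 32/208=0.1538, 1/208=0.0048, 80/208=0.3846, 39/208=0.1875, 47/208=0.2260, 9/208=0.0433
Proportions for Osmia bicornis (n=185): 1/185=0.0054, 52/185=0.2811, 24/185=0.1297, 45/185=0.2432, 55/185=0.2973, 8/185=0.0432
Σp_terrᵢ² = 0.3265² + 0.0612² + 0.0816² + 0.3673² + 0.0204² + 0.1429² = 0.106602 + 0.003745 + 0.006659 + 0.134909 + 0.000416 + 0.020420 = 0.272751
B_terr = 1 / 0.272751 = 3.6663
Σp_mellᵢ² = 0.1538² + 0.0048² + 0.3846² + 0.1875² + 0.2260² + 0.0433² = 0.023654 + 0.000023 + 0.147917 + 0.035156 + 0.051076 + 0.001875 = 0.259701
B_mell = 1 / 0.259701 = 3.8506
Σp_bicoᵢ² = 0.0054² + 0.2811² + 0.1297² + 0.2432² + 0.2973² + 0.0432² = 0.000029 + 0.079017 + 0.016822 + 0.059146 + 0.088387 + 0.001866 = 0.245267
B_bico = 1 / 0.245267 = 4.0772
Highest B → broadest niche (most generalist): Osmia bicornis (B = 4.08).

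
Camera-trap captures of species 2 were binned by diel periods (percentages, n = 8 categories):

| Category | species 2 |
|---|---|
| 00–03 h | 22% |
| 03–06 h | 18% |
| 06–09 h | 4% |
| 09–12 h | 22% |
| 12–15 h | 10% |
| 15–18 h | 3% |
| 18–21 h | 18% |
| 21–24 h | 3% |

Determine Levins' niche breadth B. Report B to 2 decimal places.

Convert percentages to proportions (divide by 100).
Σpᵢ² = 0.22² + 0.18² + 0.04² + 0.22² + 0.10² + 0.03² + 0.18² + 0.03² = 0.0484 + 0.0324 + 0.0016 + 0.0484 + 0.0100 + 0.0009 + 0.0324 + 0.0009 = 0.1750
B = 1 / 0.1750 = 5.7143

5.71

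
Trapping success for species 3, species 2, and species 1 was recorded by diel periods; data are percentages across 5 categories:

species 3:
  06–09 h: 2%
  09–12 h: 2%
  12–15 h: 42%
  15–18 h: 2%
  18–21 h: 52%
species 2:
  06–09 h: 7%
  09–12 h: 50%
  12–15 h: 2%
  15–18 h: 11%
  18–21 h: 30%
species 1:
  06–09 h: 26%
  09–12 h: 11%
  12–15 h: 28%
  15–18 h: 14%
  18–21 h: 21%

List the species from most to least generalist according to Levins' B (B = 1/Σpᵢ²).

Convert percentages to proportions (divide by 100).
Σp_3ᵢ² = 0.02² + 0.02² + 0.42² + 0.02² + 0.52² = 0.0004 + 0.0004 + 0.1764 + 0.0004 + 0.2704 = 0.4480
B_3 = 1 / 0.4480 = 2.2321
Σp_2ᵢ² = 0.07² + 0.50² + 0.02² + 0.11² + 0.30² = 0.0049 + 0.2500 + 0.0004 + 0.0121 + 0.0900 = 0.3574
B_2 = 1 / 0.3574 = 2.7980
Σp_1ᵢ² = 0.26² + 0.11² + 0.28² + 0.14² + 0.21² = 0.0676 + 0.0121 + 0.0784 + 0.0196 + 0.0441 = 0.2218
B_1 = 1 / 0.2218 = 4.5086
Ranking by B (broadest → narrowest): species 1 (4.51) > species 2 (2.80) > species 3 (2.23)

species 1 > species 2 > species 3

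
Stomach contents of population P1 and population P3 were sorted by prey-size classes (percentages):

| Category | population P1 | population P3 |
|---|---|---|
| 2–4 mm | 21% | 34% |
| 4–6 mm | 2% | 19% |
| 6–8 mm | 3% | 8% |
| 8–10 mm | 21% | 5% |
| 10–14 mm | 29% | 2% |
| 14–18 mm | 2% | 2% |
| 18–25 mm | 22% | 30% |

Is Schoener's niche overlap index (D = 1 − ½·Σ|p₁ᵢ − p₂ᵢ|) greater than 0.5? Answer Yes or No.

Convert percentages to proportions (divide by 100).
Σ|p₁ᵢ − p₂ᵢ| = 0.13 + 0.17 + 0.05 + 0.16 + 0.27 + 0.00 + 0.08 = 0.86
D = 1 − ½ × 0.86 = 1 − 0.430 = 0.5700
D = 0.5700 > 0.5 → Yes.

Yes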